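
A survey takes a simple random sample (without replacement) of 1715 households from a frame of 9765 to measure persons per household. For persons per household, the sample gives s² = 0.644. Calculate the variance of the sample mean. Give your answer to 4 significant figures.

3.096 × 10^-4

Under SRS without replacement, Var(ȳ) = (1 − f)·s²/n with f = n/N = 1715/9765 = 0.17562724.
Var(ȳ) = (1 − 0.17562724)·0.644/1715 = 0.82437276·3.755102 × 10^-4 = 3.0956038 × 10^-4.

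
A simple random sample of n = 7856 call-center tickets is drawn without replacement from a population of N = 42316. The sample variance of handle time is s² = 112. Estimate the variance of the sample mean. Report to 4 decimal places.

0.0116

Under SRS without replacement, Var(ȳ) = (1 − f)·s²/n with f = n/N = 7856/42316 = 0.18565082.
Var(ȳ) = (1 − 0.18565082)·112/7856 = 0.81434918·0.014256619 = 0.011609866.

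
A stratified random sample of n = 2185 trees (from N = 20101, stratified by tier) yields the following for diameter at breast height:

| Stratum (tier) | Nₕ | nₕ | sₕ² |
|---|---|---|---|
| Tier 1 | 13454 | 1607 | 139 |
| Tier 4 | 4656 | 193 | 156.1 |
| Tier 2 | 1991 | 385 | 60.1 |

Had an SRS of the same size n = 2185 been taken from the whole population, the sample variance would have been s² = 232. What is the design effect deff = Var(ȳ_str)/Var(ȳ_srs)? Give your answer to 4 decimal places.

Var(ȳ_str) = Σ Wₕ²(1−fₕ)sₕ²/nₕ with Wₕ = Nₕ/20101:
  Tier 1: (13454/20101)²·(1−1607/13454)·139/1607 = 0.03412113
  Tier 4: (4656/20101)²·(1−193/4656)·156.1/193 = 0.041595862
  Tier 2: (1991/20101)²·(1−385/1991)·60.1/385 = 0.0012353648
  → Var(ȳ_str) = 0.076952357.
Var(ȳ_srs) = (1 − 2185/20101)·232/2185 = 0.094636775.
deff = 0.076952357 / 0.094636775 = 0.8131.

0.8131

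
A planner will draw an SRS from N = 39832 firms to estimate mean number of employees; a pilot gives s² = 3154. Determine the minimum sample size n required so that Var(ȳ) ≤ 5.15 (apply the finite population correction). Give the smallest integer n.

604

Without fpc, n₀ = s²/D = 3154/5.15 = 612.4272.
With fpc, (1 − n/N)·s²/n ≤ D requires n ≥ n₀/(1 + n₀/N) = 612.4272/(1 + 612.4272/39832) = 603.1536.
Rounding up, n = 604.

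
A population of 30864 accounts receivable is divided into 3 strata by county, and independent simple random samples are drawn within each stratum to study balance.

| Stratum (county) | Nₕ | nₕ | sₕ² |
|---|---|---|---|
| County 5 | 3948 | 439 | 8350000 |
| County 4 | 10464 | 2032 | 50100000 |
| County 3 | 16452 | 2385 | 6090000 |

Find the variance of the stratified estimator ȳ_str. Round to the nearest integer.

Var(ȳ_str) = Σₕ Wₕ²(1 − fₕ)sₕ²/nₕ with Wₕ = Nₕ/N, N = 30864.
County 5: Wₕ = 0.12791602; term = 0.12791602²·(1 − 0.11119554)·8350000/439 = 276.61648.
County 4: Wₕ = 0.33903577; term = 0.33903577²·(1 − 0.19418960)·50100000/2032 = 2283.6941.
County 3: Wₕ = 0.53304821; term = 0.53304821²·(1 − 0.14496718)·6090000/2385 = 620.36127.
Sum = 3180.6719.

3181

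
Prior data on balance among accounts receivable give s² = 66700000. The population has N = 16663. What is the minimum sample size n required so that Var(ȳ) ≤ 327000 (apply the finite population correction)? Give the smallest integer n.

202

Without fpc, n₀ = s²/D = 66700000/327000 = 203.9755.
With fpc, (1 − n/N)·s²/n ≤ D requires n ≥ n₀/(1 + n₀/N) = 203.9755/(1 + 203.9755/16663) = 201.5088.
Rounding up, n = 202.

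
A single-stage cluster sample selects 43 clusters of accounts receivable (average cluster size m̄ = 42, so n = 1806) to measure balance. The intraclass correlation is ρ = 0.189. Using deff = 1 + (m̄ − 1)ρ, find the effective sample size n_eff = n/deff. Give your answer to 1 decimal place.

206.4

deff = 1 + (42 − 1)·0.189 = 1 + 7.749 = 8.749.
n_eff = 1806 / 8.749 = 206.4.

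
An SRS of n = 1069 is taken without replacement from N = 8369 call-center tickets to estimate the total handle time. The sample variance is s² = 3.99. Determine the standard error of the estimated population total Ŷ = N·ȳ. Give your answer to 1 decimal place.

477.5

Var(Ŷ) = N²·Var(ȳ) = N²·(1 − n/N)·s²/n.
f = 1069/8369 = 0.12773330; Var(ȳ) = 0.87226670·3.99/1069 = 0.0032557008.
Var(Ŷ) = 8369² · 0.0032557008 = 228029.81.
SE(Ŷ) = √(228029.81) = 477.5.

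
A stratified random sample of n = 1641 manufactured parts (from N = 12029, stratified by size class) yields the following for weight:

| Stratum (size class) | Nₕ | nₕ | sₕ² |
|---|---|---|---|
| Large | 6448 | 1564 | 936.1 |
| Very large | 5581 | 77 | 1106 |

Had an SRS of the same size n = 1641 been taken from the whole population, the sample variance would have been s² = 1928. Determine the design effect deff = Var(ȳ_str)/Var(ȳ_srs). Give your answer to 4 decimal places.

Var(ȳ_str) = Σ Wₕ²(1−fₕ)sₕ²/nₕ with Wₕ = Nₕ/12029:
  Large: (6448/12029)²·(1−1564/6448)·936.1/1564 = 0.13026482
  Very large: (5581/12029)²·(1−77/5581)·1106/77 = 3.0492694
  → Var(ȳ_str) = 3.1795342.
Var(ȳ_srs) = (1 − 1641/12029)·1928/1641 = 1.014614.
deff = 3.1795342 / 1.014614 = 3.1337.

3.1337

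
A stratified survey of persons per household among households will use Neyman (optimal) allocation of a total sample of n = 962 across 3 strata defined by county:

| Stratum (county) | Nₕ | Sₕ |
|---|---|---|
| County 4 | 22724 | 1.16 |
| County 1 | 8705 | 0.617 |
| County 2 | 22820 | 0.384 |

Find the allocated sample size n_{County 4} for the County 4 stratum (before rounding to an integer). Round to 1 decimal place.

626.2

Neyman allocation: nₕ = n·NₕSₕ / Σⱼ NⱼSⱼ.
Σ NⱼSⱼ = 22724·1.16 + 8705·0.617 + 22820·0.384 = 40493.705.
n_{County 4} = 962·22724·1.16 / 40493.705 = 626.2.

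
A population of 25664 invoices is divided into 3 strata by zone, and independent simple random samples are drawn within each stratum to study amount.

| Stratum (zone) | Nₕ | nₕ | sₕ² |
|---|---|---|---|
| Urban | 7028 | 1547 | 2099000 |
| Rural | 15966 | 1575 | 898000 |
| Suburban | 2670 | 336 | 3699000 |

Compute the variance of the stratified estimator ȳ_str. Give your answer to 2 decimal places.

382.41

Var(ȳ_str) = Σₕ Wₕ²(1 − fₕ)sₕ²/nₕ with Wₕ = Nₕ/N, N = 25664.
Urban: Wₕ = 0.27384663; term = 0.27384663²·(1 − 0.22011952)·2099000/1547 = 79.353299.
Rural: Wₕ = 0.62211658; term = 0.62211658²·(1 − 0.09864713)·898000/1575 = 198.89973.
Suburban: Wₕ = 0.10403678; term = 0.10403678²·(1 − 0.12584270)·3699000/336 = 104.1618.
Sum = 382.41483.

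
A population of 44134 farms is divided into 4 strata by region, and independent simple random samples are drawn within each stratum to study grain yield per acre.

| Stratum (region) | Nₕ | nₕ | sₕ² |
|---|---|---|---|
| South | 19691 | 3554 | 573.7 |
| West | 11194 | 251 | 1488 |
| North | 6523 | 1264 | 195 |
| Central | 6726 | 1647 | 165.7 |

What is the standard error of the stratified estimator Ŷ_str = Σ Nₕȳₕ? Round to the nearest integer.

28039

Var(Ŷ_str) = Σₕ Nₕ²(1 − fₕ)sₕ²/nₕ.
South: 19691²·(1 − 3554/19691)·573.7/3554 = 5.1292988 × 10^7.
West: 11194²·(1 − 251/11194)·1488/251 = 7.2619108 × 10^8.
North: 6523²·(1 − 1264/6523)·195/1264 = 5.2922224 × 10^6.
Central: 6726²·(1 − 1647/6726)·165.7/1647 = 3.436877 × 10^6.
Sum = 7.8621317 × 10^8.
SE = √(7.8621317 × 10^8) = 28039.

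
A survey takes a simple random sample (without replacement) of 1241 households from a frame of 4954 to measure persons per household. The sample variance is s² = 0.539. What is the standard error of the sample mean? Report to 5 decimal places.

0.01804

Under SRS without replacement, Var(ȳ) = (1 − f)·s²/n with f = n/N = 1241/4954 = 0.25050464.
Var(ȳ) = (1 − 0.25050464)·0.539/1241 = 0.74949536·4.3432716 × 10^-4 = 3.2552619 × 10^-4.
SE(ȳ) = √(3.2552619 × 10^-4) = 0.01804.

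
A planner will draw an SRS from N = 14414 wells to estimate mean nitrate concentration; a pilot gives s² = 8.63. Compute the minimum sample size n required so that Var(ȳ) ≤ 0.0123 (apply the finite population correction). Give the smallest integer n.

670

Without fpc, n₀ = s²/D = 8.63/0.0123 = 701.6260.
With fpc, (1 − n/N)·s²/n ≤ D requires n ≥ n₀/(1 + n₀/N) = 701.6260/(1 + 701.6260/14414) = 669.0584.
Rounding up, n = 670.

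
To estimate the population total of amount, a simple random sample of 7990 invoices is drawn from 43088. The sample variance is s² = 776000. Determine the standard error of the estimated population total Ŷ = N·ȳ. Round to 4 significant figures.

383200

Var(Ŷ) = N²·Var(ȳ) = N²·(1 − n/N)·s²/n.
f = 7990/43088 = 0.18543446; Var(ȳ) = 0.81456554·776000/7990 = 79.111747.
Var(Ŷ) = 43088² · 79.111747 = 1.4687695 × 10^11.
SE(Ŷ) = √(1.4687695 × 10^11) = 383200.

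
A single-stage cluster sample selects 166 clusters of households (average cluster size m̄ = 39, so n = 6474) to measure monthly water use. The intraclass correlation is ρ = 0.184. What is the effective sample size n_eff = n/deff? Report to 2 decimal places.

810.06

deff = 1 + (39 − 1)·0.184 = 1 + 6.992 = 7.992.
n_eff = 6474 / 7.992 = 810.06.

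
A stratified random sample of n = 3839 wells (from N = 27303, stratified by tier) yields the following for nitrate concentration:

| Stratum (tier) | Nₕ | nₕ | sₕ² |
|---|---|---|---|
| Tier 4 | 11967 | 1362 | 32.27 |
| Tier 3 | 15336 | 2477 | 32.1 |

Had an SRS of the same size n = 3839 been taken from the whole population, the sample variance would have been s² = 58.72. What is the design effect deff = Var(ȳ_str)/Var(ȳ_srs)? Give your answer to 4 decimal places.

0.5677

Var(ȳ_str) = Σ Wₕ²(1−fₕ)sₕ²/nₕ with Wₕ = Nₕ/27303:
  Tier 4: (11967/27303)²·(1−1362/11967)·32.27/1362 = 0.0040336395
  Tier 3: (15336/27303)²·(1−2477/15336)·32.1/2477 = 0.0034282903
  → Var(ȳ_str) = 0.0074619298.
Var(ȳ_srs) = (1 − 3839/27303)·58.72/3839 = 0.01314497.
deff = 0.0074619298 / 0.01314497 = 0.5677.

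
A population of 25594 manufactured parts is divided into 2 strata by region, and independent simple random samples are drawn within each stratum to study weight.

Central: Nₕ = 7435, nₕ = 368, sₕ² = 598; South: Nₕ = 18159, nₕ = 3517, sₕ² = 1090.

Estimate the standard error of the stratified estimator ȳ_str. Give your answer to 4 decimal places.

Var(ȳ_str) = Σₕ Wₕ²(1 − fₕ)sₕ²/nₕ with Wₕ = Nₕ/N, N = 25594.
Central: Wₕ = 0.29049777; term = 0.29049777²·(1 − 0.04949563)·598/368 = 0.13034462.
South: Wₕ = 0.70950223; term = 0.70950223²·(1 − 0.19367807)·1090/3517 = 0.12579696.
Sum = 0.25614158.
SE = √(0.25614158) = 0.5061.

0.5061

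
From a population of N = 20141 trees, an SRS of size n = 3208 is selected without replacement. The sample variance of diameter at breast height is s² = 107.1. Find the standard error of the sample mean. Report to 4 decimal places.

0.1675

Under SRS without replacement, Var(ȳ) = (1 − f)·s²/n with f = n/N = 3208/20141 = 0.15927710.
Var(ȳ) = (1 − 0.15927710)·107.1/3208 = 0.84072290·0.033385287 = 0.028067775.
SE(ȳ) = √(0.028067775) = 0.1675.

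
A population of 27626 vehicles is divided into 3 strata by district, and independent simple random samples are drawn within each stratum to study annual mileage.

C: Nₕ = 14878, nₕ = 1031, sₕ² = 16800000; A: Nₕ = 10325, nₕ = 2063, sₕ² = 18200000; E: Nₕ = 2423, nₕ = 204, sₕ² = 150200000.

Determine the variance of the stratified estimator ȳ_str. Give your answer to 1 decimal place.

10571.7

Var(ȳ_str) = Σₕ Wₕ²(1 − fₕ)sₕ²/nₕ with Wₕ = Nₕ/N, N = 27626.
C: Wₕ = 0.53855064; term = 0.53855064²·(1 − 0.06929695)·16800000/1031 = 4398.6038.
A: Wₕ = 0.37374213; term = 0.37374213²·(1 − 0.19980630)·18200000/2063 = 986.07829.
E: Wₕ = 0.08770723; term = 0.08770723²·(1 − 0.08419315)·150200000/204 = 5186.9787.
Sum = 10571.661.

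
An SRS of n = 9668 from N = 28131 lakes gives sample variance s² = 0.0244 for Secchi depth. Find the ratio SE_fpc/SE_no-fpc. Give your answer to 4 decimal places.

f = n/N = 9668/28131 = 0.34367779.
SE_no-fpc = √(s²/n) = 0.001588644; SE_fpc = √((1−f)s²/n) = 0.0012870195.
Ratio = √(1−f) = 0.81013715.

0.8101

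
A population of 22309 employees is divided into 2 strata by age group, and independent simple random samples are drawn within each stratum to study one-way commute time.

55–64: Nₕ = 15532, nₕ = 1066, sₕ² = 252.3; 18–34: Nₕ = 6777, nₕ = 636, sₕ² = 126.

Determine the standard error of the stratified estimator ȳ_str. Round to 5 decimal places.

0.35131

Var(ȳ_str) = Σₕ Wₕ²(1 − fₕ)sₕ²/nₕ with Wₕ = Nₕ/N, N = 22309.
55–64: Wₕ = 0.69622126; term = 0.69622126²·(1 − 0.06863250)·252.3/1066 = 0.10685028.
18–34: Wₕ = 0.30377874; term = 0.30377874²·(1 − 0.09384683)·126/636 = 0.016566463.
Sum = 0.12341674.
SE = √(0.12341674) = 0.35131.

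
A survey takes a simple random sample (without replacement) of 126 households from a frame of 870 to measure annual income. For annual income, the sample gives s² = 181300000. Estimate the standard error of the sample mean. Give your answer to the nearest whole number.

1109

Under SRS without replacement, Var(ȳ) = (1 − f)·s²/n with f = n/N = 126/870 = 0.14482759.
Var(ȳ) = (1 − 0.14482759)·181300000/126 = 0.85517241·1.4388889 × 10^6 = 1.2304981 × 10^6.
SE(ȳ) = √(1.2304981 × 10^6) = 1109.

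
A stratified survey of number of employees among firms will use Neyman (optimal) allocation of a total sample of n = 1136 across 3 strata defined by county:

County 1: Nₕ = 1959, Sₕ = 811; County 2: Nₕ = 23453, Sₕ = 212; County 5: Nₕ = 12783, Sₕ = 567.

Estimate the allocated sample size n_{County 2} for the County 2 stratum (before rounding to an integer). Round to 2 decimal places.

409.03

Neyman allocation: nₕ = n·NₕSₕ / Σⱼ NⱼSⱼ.
Σ NⱼSⱼ = 1959·811 + 23453·212 + 12783·567 = 1.3808746 × 10^7.
n_{County 2} = 1136·23453·212 / (1.3808746 × 10^7) = 409.03.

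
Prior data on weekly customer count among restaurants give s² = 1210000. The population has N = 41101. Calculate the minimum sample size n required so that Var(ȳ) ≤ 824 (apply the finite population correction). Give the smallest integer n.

1418

Without fpc, n₀ = s²/D = 1210000/824 = 1468.4466.
With fpc, (1 − n/N)·s²/n ≤ D requires n ≥ n₀/(1 + n₀/N) = 1468.4466/(1 + 1468.4466/41101) = 1417.7921.
Rounding up, n = 1418.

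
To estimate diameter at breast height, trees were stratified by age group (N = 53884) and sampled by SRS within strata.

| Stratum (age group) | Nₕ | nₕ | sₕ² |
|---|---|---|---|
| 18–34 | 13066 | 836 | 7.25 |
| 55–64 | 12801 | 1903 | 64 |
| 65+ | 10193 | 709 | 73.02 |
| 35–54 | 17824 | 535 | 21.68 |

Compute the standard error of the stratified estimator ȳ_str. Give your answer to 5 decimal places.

Var(ȳ_str) = Σₕ Wₕ²(1 − fₕ)sₕ²/nₕ with Wₕ = Nₕ/N, N = 53884.
18–34: Wₕ = 0.24248385; term = 0.24248385²·(1 − 0.06398286)·7.25/836 = 4.7728874 × 10^-4.
55–64: Wₕ = 0.23756588; term = 0.23756588²·(1 − 0.14866026)·64/1903 = 0.0016158916.
65+: Wₕ = 0.18916562; term = 0.18916562²·(1 − 0.06955754)·73.02/709 = 0.003429016.
35–54: Wₕ = 0.33078465; term = 0.33078465²·(1 − 0.03001571)·21.68/535 = 0.0043009153.
Sum = 0.0098231116.
SE = √(0.0098231116) = 0.09911.

0.09911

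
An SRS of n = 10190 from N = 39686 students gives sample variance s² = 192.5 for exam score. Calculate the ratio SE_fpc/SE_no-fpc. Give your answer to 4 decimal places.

f = n/N = 10190/39686 = 0.25676561.
SE_no-fpc = √(s²/n) = 0.13744479; SE_fpc = √((1−f)s²/n) = 0.11849258.
Ratio = √(1−f) = 0.86211043.

0.8621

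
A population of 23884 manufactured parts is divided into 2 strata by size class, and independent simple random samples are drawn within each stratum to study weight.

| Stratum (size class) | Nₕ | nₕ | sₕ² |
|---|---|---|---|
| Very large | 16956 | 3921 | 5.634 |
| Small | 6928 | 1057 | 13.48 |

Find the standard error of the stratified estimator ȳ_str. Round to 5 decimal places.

0.03829

Var(ȳ_str) = Σₕ Wₕ²(1 − fₕ)sₕ²/nₕ with Wₕ = Nₕ/N, N = 23884.
Very large: Wₕ = 0.70993133; term = 0.70993133²·(1 − 0.23124558)·5.634/3921 = 5.5672448 × 10^-4.
Small: Wₕ = 0.29006867; term = 0.29006867²·(1 − 0.15256928)·13.48/1057 = 9.0932837 × 10^-4.
Sum = 0.0014660529.
SE = √(0.0014660529) = 0.03829.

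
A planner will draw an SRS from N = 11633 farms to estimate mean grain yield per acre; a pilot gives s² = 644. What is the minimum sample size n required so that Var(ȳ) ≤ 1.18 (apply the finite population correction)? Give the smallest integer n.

522

Without fpc, n₀ = s²/D = 644/1.18 = 545.7627.
With fpc, (1 − n/N)·s²/n ≤ D requires n ≥ n₀/(1 + n₀/N) = 545.7627/(1 + 545.7627/11633) = 521.3056.
Rounding up, n = 522.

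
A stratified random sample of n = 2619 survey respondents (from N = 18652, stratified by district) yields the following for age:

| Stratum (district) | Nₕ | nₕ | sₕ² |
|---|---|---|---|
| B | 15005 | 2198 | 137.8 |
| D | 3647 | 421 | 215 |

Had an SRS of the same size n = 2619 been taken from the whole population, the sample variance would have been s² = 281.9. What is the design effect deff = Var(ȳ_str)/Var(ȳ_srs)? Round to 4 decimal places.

0.5609

Var(ȳ_str) = Σ Wₕ²(1−fₕ)sₕ²/nₕ with Wₕ = Nₕ/18652:
  B: (15005/18652)²·(1−2198/15005)·137.8/2198 = 0.03463013
  D: (3647/18652)²·(1−421/3647)·215/421 = 0.01727053
  → Var(ȳ_str) = 0.05190066.
Var(ȳ_srs) = (1 − 2619/18652)·281.9/2619 = 0.092522842.
deff = 0.05190066 / 0.092522842 = 0.5609.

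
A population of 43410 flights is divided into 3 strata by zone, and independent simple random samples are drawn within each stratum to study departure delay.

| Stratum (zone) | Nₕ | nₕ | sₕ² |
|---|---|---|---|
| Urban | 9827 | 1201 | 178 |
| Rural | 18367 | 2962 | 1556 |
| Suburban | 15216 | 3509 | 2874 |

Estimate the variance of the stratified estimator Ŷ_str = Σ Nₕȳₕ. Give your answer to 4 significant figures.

Var(Ŷ_str) = Σₕ Nₕ²(1 − fₕ)sₕ²/nₕ.
Urban: 9827²·(1 − 1201/9827)·178/1201 = 1.2563406 × 10^7.
Rural: 18367²·(1 − 2962/18367)·1556/2962 = 1.4863616 × 10^8.
Suburban: 15216²·(1 − 3509/15216)·2874/3509 = 1.4589806 × 10^8.
Sum = 3.0709763 × 10^8.

3.071 × 10^8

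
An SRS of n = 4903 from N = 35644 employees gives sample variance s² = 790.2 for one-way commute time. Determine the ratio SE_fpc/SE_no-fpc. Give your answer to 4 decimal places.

0.9287

f = n/N = 4903/35644 = 0.13755471.
SE_no-fpc = √(s²/n) = 0.40145564; SE_fpc = √((1−f)s²/n) = 0.37282356.
Ratio = √(1−f) = 0.92867933.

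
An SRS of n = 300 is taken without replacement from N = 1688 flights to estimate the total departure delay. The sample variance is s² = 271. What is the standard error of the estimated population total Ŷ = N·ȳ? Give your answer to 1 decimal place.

1454.8

Var(Ŷ) = N²·Var(ȳ) = N²·(1 − n/N)·s²/n.
f = 300/1688 = 0.17772512; Var(ȳ) = 0.82227488·271/300 = 0.74278831.
Var(Ŷ) = 1688² · 0.74278831 = 2.1164594 × 10^6.
SE(Ŷ) = √(2.1164594 × 10^6) = 1454.8.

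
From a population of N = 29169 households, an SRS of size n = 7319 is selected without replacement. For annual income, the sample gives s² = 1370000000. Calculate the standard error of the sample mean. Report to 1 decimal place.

Under SRS without replacement, Var(ȳ) = (1 − f)·s²/n with f = n/N = 7319/29169 = 0.25091707.
Var(ȳ) = (1 − 0.25091707)·1370000000/7319 = 0.74908293·187184.04 = 140216.37.
SE(ȳ) = √(140216.37) = 374.5.

374.5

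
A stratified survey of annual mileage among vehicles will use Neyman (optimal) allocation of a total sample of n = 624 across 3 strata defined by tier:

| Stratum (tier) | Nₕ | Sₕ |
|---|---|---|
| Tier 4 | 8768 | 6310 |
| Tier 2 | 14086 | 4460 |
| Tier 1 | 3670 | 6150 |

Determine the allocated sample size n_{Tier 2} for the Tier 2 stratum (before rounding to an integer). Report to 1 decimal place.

Neyman allocation: nₕ = n·NₕSₕ / Σⱼ NⱼSⱼ.
Σ NⱼSⱼ = 8768·6310 + 14086·4460 + 3670·6150 = 1.4072014 × 10^8.
n_{Tier 2} = 624·14086·4460 / (1.4072014 × 10^8) = 278.6.

278.6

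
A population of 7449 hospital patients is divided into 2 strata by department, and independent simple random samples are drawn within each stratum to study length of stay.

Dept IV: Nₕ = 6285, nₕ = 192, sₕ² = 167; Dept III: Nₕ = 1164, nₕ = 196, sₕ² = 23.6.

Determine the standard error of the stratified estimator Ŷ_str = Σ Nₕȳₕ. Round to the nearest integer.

5783

Var(Ŷ_str) = Σₕ Nₕ²(1 − fₕ)sₕ²/nₕ.
Dept IV: 6285²·(1 − 192/6285)·167/192 = 3.3308241 × 10^7.
Dept III: 1164²·(1 − 196/1164)·23.6/196 = 135670.14.
Sum = 3.3443911 × 10^7.
SE = √(3.3443911 × 10^7) = 5783.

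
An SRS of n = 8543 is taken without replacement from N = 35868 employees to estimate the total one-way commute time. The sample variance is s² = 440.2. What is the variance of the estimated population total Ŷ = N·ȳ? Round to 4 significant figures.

Var(Ŷ) = N²·Var(ȳ) = N²·(1 − n/N)·s²/n.
f = 8543/35868 = 0.23817888; Var(ȳ) = 0.76182112·440.2/8543 = 0.039254788.
Var(Ŷ) = 35868² · 0.039254788 = 5.0501812 × 10^7.

5.050 × 10^7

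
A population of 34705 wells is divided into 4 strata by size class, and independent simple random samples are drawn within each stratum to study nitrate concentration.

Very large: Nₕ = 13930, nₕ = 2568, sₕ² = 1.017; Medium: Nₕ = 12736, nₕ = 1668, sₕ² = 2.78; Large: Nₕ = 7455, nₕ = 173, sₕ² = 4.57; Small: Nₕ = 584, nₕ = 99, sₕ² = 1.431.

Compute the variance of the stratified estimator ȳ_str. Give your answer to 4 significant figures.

0.001441

Var(ȳ_str) = Σₕ Wₕ²(1 − fₕ)sₕ²/nₕ with Wₕ = Nₕ/N, N = 34705.
Very large: Wₕ = 0.40138309; term = 0.40138309²·(1 − 0.18435032)·1.017/2568 = 5.2041252 × 10^-5.
Medium: Wₕ = 0.36697882; term = 0.36697882²·(1 − 0.13096734)·2.78/1668 = 1.9505939 × 10^-4.
Large: Wₕ = 0.21481055; term = 0.21481055²·(1 − 0.02320590)·4.57/173 = 0.0011906506.
Small: Wₕ = 0.01682755; term = 0.01682755²·(1 − 0.16952055)·1.431/99 = 3.399186 × 10^-6.
Sum = 0.0014411504.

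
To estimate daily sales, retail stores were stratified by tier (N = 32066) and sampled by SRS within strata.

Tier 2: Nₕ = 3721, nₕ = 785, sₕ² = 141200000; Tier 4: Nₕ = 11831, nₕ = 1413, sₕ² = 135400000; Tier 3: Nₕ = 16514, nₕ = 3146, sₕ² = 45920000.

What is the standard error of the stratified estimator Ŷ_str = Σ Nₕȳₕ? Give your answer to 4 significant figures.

4.123 × 10^6

Var(Ŷ_str) = Σₕ Nₕ²(1 − fₕ)sₕ²/nₕ.
Tier 2: 3721²·(1 − 785/3721)·141200000/785 = 1.9650824 × 10^12.
Tier 4: 11831²·(1 − 1413/11831)·135400000/1413 = 1.1810881 × 10^13.
Tier 3: 16514²·(1 − 3146/16514)·45920000/3146 = 3.2222696 × 10^12.
Sum = 1.6998233 × 10^13.
SE = √(1.6998233 × 10^13) = 4.123 × 10^6.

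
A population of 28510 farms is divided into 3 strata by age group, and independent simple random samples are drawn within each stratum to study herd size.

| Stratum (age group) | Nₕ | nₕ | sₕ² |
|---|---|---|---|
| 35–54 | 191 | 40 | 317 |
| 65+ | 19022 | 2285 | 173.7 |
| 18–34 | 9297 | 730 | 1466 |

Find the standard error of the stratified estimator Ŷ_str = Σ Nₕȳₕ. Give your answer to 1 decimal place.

Var(Ŷ_str) = Σₕ Nₕ²(1 − fₕ)sₕ²/nₕ.
35–54: 191²·(1 − 40/191)·317/40 = 228564.92.
65+: 19022²·(1 − 2285/19022)·173.7/2285 = 2.4201786 × 10^7.
18–34: 9297²·(1 − 730/9297)·1466/730 = 1.5994943 × 10^8.
Sum = 1.8437978 × 10^8.
SE = √(1.8437978 × 10^8) = 13578.7.

13578.7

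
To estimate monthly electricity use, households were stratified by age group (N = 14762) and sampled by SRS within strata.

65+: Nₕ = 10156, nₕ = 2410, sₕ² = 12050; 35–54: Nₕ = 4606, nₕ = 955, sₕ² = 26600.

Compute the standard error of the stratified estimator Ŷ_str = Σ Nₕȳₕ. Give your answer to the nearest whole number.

Var(Ŷ_str) = Σₕ Nₕ²(1 − fₕ)sₕ²/nₕ.
65+: 10156²·(1 − 2410/10156)·12050/2410 = 3.9334188 × 10^8.
35–54: 4606²·(1 − 955/4606)·26600/955 = 4.6839692 × 10^8.
Sum = 8.617388 × 10^8.
SE = √(8.617388 × 10^8) = 29355.

29355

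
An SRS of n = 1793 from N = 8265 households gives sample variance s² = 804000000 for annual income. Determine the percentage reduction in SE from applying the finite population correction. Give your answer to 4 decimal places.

11.5093

f = n/N = 1793/8265 = 0.21693890.
SE_no-fpc = √(s²/n) = 669.63459; SE_fpc = √((1−f)s²/n) = 592.5646.
Ratio = √(1−f) = 0.88490740. Reduction = 100·(1 − 0.88490740) = 11.5093%.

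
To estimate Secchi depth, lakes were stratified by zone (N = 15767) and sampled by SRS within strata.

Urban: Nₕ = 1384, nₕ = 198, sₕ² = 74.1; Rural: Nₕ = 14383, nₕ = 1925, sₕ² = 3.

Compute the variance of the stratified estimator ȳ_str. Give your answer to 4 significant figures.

0.003594

Var(ȳ_str) = Σₕ Wₕ²(1 − fₕ)sₕ²/nₕ with Wₕ = Nₕ/N, N = 15767.
Urban: Wₕ = 0.08777827; term = 0.08777827²·(1 − 0.14306358)·74.1/198 = 0.0024710166.
Rural: Wₕ = 0.91222173; term = 0.91222173²·(1 − 0.13383856)·3/1925 = 0.0011232856.
Sum = 0.0035943022.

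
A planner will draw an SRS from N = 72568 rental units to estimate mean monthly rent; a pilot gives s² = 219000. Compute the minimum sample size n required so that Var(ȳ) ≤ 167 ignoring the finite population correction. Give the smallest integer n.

1312

Without fpc, n₀ = s²/D = 219000/167 = 1311.3772.
Rounding up, n = 1312.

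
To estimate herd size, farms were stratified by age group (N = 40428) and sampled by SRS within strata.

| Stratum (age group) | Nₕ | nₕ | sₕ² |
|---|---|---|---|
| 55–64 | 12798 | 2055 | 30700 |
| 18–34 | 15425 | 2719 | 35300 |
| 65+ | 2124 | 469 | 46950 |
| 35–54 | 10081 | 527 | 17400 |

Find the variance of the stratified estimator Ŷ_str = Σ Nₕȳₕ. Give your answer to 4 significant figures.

8.130 × 10^9

Var(Ŷ_str) = Σₕ Nₕ²(1 − fₕ)sₕ²/nₕ.
55–64: 12798²·(1 − 2055/12798)·30700/2055 = 2.0539706 × 10^9.
18–34: 15425²·(1 − 2719/15425)·35300/2719 = 2.5444828 × 10^9.
65+: 2124²·(1 − 469/2124)·46950/469 = 3.5189676 × 10^8.
35–54: 10081²·(1 − 527/10081)·17400/527 = 3.1800027 × 10^9.
Sum = 8.1303529 × 10^9.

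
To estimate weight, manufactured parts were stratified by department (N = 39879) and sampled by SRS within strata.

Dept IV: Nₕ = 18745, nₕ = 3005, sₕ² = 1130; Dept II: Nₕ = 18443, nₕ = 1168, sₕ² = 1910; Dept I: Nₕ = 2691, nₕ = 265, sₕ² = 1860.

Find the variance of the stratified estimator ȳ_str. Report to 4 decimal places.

Var(ȳ_str) = Σₕ Wₕ²(1 − fₕ)sₕ²/nₕ with Wₕ = Nₕ/N, N = 39879.
Dept IV: Wₕ = 0.47004689; term = 0.47004689²·(1 − 0.16030942)·1130/3005 = 0.069764682.
Dept II: Wₕ = 0.46247398; term = 0.46247398²·(1 − 0.06333026)·1910/1168 = 0.32760583.
Dept I: Wₕ = 0.06747912; term = 0.06747912²·(1 − 0.09847640)·1860/265 = 0.02881264.
Sum = 0.42618315.

0.4262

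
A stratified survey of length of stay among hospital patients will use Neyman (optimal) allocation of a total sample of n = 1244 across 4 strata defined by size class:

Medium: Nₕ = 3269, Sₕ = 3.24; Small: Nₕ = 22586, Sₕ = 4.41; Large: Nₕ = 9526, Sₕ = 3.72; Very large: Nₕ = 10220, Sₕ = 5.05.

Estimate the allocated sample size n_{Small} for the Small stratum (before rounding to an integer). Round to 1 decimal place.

628.2

Neyman allocation: nₕ = n·NₕSₕ / Σⱼ NⱼSⱼ.
Σ NⱼSⱼ = 3269·3.24 + 22586·4.41 + 9526·3.72 + 10220·5.05 = 197243.54.
n_{Small} = 1244·22586·4.41 / 197243.54 = 628.2.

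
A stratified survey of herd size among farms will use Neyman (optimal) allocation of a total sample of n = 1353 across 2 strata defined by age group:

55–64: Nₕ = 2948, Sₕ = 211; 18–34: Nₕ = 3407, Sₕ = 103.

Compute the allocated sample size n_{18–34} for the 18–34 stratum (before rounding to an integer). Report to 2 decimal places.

488.00

Neyman allocation: nₕ = n·NₕSₕ / Σⱼ NⱼSⱼ.
Σ NⱼSⱼ = 2948·211 + 3407·103 = 972949.
n_{18–34} = 1353·3407·103 / 972949 = 488.00.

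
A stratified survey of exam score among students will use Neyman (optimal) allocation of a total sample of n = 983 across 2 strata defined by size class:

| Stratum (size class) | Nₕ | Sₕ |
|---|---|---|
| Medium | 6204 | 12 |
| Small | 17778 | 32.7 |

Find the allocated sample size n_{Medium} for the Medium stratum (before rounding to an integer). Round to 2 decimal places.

111.59

Neyman allocation: nₕ = n·NₕSₕ / Σⱼ NⱼSⱼ.
Σ NⱼSⱼ = 6204·12 + 17778·32.7 = 655788.6.
n_{Medium} = 983·6204·12 / 655788.6 = 111.59.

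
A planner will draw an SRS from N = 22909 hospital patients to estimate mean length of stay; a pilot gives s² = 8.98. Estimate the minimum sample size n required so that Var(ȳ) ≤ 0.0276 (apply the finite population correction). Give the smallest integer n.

Without fpc, n₀ = s²/D = 8.98/0.0276 = 325.3623.
With fpc, (1 − n/N)·s²/n ≤ D requires n ≥ n₀/(1 + n₀/N) = 325.3623/(1 + 325.3623/22909) = 320.8061.
Rounding up, n = 321.

321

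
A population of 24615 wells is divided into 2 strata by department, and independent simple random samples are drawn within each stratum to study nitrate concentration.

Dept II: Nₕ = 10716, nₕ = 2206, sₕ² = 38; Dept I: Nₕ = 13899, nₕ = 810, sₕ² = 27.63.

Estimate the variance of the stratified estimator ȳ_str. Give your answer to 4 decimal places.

0.0128

Var(ȳ_str) = Σₕ Wₕ²(1 − fₕ)sₕ²/nₕ with Wₕ = Nₕ/N, N = 24615.
Dept II: Wₕ = 0.43534430; term = 0.43534430²·(1 − 0.20586040)·38/2206 = 0.0025926308.
Dept I: Wₕ = 0.56465570; term = 0.56465570²·(1 − 0.05827757)·27.63/810 = 0.010242034.
Sum = 0.012834665.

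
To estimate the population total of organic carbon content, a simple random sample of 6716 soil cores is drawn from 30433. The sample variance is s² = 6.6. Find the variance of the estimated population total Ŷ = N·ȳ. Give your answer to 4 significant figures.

Var(Ŷ) = N²·Var(ȳ) = N²·(1 − n/N)·s²/n.
f = 6716/30433 = 0.22068150; Var(ȳ) = 0.77931850·6.6/6716 = 7.6585797 × 10^-4.
Var(Ŷ) = 30433² · (7.6585797 × 10^-4) = 709312.75.

709300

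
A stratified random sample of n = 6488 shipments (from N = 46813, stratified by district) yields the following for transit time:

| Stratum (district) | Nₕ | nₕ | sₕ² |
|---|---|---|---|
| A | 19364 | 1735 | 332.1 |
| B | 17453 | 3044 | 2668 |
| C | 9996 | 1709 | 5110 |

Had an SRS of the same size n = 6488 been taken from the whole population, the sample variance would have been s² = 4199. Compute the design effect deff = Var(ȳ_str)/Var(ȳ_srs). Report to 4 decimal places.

0.4366

Var(ȳ_str) = Σ Wₕ²(1−fₕ)sₕ²/nₕ with Wₕ = Nₕ/46813:
  A: (19364/46813)²·(1−1735/19364)·332.1/1735 = 0.029816674
  B: (17453/46813)²·(1−3044/17453)·2668/3044 = 0.10058012
  C: (9996/46813)²·(1−1709/9996)·5110/1709 = 0.11302369
  → Var(ȳ_str) = 0.24342048.
Var(ȳ_srs) = (1 − 6488/46813)·4199/6488 = 0.55749751.
deff = 0.24342048 / 0.55749751 = 0.4366.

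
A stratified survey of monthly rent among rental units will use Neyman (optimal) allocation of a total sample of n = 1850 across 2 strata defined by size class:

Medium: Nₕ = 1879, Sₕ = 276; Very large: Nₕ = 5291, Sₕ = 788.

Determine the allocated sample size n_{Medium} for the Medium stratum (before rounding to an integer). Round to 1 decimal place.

204.7

Neyman allocation: nₕ = n·NₕSₕ / Σⱼ NⱼSⱼ.
Σ NⱼSⱼ = 1879·276 + 5291·788 = 4.687912 × 10^6.
n_{Medium} = 1850·1879·276 / (4.687912 × 10^6) = 204.7.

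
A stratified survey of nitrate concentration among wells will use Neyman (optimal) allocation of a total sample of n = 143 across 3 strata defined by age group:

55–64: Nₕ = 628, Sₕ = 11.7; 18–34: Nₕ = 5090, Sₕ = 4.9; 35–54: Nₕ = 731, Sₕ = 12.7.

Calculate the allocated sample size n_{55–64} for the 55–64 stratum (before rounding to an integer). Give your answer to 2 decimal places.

Neyman allocation: nₕ = n·NₕSₕ / Σⱼ NⱼSⱼ.
Σ NⱼSⱼ = 628·11.7 + 5090·4.9 + 731·12.7 = 41572.3.
n_{55–64} = 143·628·11.7 / 41572.3 = 25.27.

25.27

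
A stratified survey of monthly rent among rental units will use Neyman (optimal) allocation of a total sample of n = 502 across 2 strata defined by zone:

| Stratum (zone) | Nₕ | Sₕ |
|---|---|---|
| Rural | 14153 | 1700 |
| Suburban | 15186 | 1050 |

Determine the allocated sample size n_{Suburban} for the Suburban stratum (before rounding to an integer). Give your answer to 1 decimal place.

200.1

Neyman allocation: nₕ = n·NₕSₕ / Σⱼ NⱼSⱼ.
Σ NⱼSⱼ = 14153·1700 + 15186·1050 = 4.00054 × 10^7.
n_{Suburban} = 502·15186·1050 / (4.00054 × 10^7) = 200.1.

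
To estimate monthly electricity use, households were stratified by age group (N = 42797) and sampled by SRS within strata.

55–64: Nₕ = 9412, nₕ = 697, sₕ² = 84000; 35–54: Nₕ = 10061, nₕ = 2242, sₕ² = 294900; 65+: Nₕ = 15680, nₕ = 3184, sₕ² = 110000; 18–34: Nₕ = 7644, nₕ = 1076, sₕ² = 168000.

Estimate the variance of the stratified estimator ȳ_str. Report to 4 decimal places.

19.0223

Var(ȳ_str) = Σₕ Wₕ²(1 − fₕ)sₕ²/nₕ with Wₕ = Nₕ/N, N = 42797.
55–64: Wₕ = 0.21992196; term = 0.21992196²·(1 − 0.07405440)·84000/697 = 5.3972081.
35–54: Wₕ = 0.23508657; term = 0.23508657²·(1 − 0.22284067)·294900/2242 = 5.6494331.
65+: Wₕ = 0.36638082; term = 0.36638082²·(1 − 0.20306122)·110000/3184 = 3.6958135.
18–34: Wₕ = 0.17861065; term = 0.17861065²·(1 − 0.14076400)·168000/1076 = 4.2798069.
Sum = 19.022262.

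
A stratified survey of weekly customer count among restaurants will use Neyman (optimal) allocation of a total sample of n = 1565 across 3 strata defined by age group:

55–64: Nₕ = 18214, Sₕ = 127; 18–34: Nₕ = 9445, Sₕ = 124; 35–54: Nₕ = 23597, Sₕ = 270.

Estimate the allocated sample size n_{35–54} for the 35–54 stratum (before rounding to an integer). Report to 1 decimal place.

Neyman allocation: nₕ = n·NₕSₕ / Σⱼ NⱼSⱼ.
Σ NⱼSⱼ = 18214·127 + 9445·124 + 23597·270 = 9.855548 × 10^6.
n_{35–54} = 1565·23597·270 / (9.855548 × 10^6) = 1011.7.

1011.7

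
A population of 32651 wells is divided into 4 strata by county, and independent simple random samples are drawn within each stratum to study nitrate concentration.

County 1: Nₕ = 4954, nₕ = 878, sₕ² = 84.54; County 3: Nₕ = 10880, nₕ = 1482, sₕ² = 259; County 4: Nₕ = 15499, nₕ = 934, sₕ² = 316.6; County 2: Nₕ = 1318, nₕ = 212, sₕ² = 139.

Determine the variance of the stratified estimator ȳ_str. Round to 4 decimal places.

Var(ȳ_str) = Σₕ Wₕ²(1 − fₕ)sₕ²/nₕ with Wₕ = Nₕ/N, N = 32651.
County 1: Wₕ = 0.15172583; term = 0.15172583²·(1 − 0.17723052)·84.54/878 = 0.0018237484.
County 3: Wₕ = 0.33322103; term = 0.33322103²·(1 − 0.13621324)·259/1482 = 0.016761888.
County 4: Wₕ = 0.47468684; term = 0.47468684²·(1 − 0.06026195)·316.6/934 = 0.071776988.
County 2: Wₕ = 0.04036630; term = 0.04036630²·(1 − 0.16084977)·139/212 = 8.9651282 × 10^-4.
Sum = 0.091259137.

0.0913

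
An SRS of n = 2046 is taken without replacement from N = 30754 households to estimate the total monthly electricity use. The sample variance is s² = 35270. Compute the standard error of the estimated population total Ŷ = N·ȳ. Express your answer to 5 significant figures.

Var(Ŷ) = N²·Var(ȳ) = N²·(1 − n/N)·s²/n.
f = 2046/30754 = 0.06652793; Var(ȳ) = 0.93347207·35270/2046 = 16.091671.
Var(Ŷ) = 30754² · 16.091671 = 1.5219639 × 10^10.
SE(Ŷ) = √(1.5219639 × 10^10) = 123370.

123370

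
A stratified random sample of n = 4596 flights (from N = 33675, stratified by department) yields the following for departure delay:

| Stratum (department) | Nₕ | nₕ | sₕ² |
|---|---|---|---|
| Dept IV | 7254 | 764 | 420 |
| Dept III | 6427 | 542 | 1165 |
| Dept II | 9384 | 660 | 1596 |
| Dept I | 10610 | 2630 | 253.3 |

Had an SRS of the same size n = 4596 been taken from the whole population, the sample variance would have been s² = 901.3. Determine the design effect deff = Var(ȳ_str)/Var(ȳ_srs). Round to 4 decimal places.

Var(ȳ_str) = Σ Wₕ²(1−fₕ)sₕ²/nₕ with Wₕ = Nₕ/33675:
  Dept IV: (7254/33675)²·(1−764/7254)·420/764 = 0.022822487
  Dept III: (6427/33675)²·(1−542/6427)·1165/542 = 0.071691257
  Dept II: (9384/33675)²·(1−660/9384)·1596/660 = 0.17457313
  Dept I: (10610/33675)²·(1−2630/10610)·253.3/2630 = 0.0071908877
  → Var(ȳ_str) = 0.27627776.
Var(ȳ_srs) = (1 − 4596/33675)·901.3/4596 = 0.16934065.
deff = 0.27627776 / 0.16934065 = 1.6315.

1.6315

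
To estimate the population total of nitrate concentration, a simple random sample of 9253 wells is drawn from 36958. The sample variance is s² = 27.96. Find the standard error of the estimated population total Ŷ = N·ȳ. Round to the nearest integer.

1759

Var(Ŷ) = N²·Var(ȳ) = N²·(1 − n/N)·s²/n.
f = 9253/36958 = 0.25036528; Var(ȳ) = 0.74963472·27.96/9253 = 0.0022651882.
Var(Ŷ) = 36958² · 0.0022651882 = 3.0940064 × 10^6.
SE(Ŷ) = √(3.0940064 × 10^6) = 1759.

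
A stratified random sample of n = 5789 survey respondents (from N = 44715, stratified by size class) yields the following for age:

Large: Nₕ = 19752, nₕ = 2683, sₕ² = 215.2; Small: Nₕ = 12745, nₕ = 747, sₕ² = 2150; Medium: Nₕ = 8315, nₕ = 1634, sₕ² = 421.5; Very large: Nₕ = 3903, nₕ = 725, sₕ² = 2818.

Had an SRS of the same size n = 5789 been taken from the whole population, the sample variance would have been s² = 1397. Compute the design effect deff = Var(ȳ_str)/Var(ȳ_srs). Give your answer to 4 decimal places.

1.2611

Var(ȳ_str) = Σ Wₕ²(1−fₕ)sₕ²/nₕ with Wₕ = Nₕ/44715:
  Large: (19752/44715)²·(1−2683/19752)·215.2/2683 = 0.013524907
  Small: (12745/44715)²·(1−747/12745)·2150/747 = 0.22012029
  Medium: (8315/44715)²·(1−1634/8315)·421.5/1634 = 0.0071670887
  Very large: (3903/44715)²·(1−725/3903)·2818/725 = 0.024112873
  → Var(ȳ_str) = 0.26492516.
Var(ȳ_srs) = (1 − 5789/44715)·1397/5789 = 0.21007743.
deff = 0.26492516 / 0.21007743 = 1.2611.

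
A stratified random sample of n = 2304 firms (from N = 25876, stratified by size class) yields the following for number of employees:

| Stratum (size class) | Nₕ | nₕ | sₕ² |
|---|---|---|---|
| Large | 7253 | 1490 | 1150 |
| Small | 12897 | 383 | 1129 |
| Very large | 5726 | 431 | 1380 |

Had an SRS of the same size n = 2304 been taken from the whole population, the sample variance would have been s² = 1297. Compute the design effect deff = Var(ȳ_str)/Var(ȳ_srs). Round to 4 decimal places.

Var(ȳ_str) = Σ Wₕ²(1−fₕ)sₕ²/nₕ with Wₕ = Nₕ/25876:
  Large: (7253/25876)²·(1−1490/7253)·1150/1490 = 0.048181863
  Small: (12897/25876)²·(1−383/12897)·1129/383 = 0.71053542
  Very large: (5726/25876)²·(1−431/5726)·1380/431 = 0.14498559
  → Var(ȳ_str) = 0.90370287.
Var(ȳ_srs) = (1 − 2304/25876)·1297/2304 = 0.51281036.
deff = 0.90370287 / 0.51281036 = 1.7623.

1.7623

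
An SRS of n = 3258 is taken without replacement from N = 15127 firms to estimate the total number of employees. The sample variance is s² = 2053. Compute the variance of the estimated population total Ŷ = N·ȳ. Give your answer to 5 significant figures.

1.1314 × 10^8

Var(Ŷ) = N²·Var(ȳ) = N²·(1 − n/N)·s²/n.
f = 3258/15127 = 0.21537648; Var(ȳ) = 0.78462352·2053/3258 = 0.4944236.
Var(Ŷ) = 15127² · 0.4944236 = 1.1313704 × 10^8.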